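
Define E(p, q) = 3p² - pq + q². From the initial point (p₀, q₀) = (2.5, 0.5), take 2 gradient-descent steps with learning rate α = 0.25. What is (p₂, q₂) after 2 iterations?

(0.78125, 0.15625)

∇E = (6p - q, -p + 2q)
(p₁, q₁) = (2.5, 0.5) − 0.25·(14.5, -1.5) = (-1.125, 0.875)
(p₂, q₂) = (-1.125, 0.875) − 0.25·(-7.625, 2.875) = (0.78125, 0.15625)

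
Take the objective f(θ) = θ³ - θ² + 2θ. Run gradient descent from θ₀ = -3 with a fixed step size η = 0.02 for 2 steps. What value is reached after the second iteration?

f′(θ) = 3θ² - 2θ + 2
θ₁ = -3 − 0.02·35 = -3.7
θ₂ = -3.7 − 0.02·50.47 = -4.7094

-4.7094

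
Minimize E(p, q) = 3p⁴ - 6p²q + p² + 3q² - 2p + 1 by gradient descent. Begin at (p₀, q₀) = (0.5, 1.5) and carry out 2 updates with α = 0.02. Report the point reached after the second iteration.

(0.82809688, 1.241868)

∇E = (12p³ - 12pq + 2p - 2, -6p² + 6q)
Step 1: at (0.5, 1.5), ∇E = (-8.5, 7.5) → (0.5, 1.5) − 0.02·(-8.5, 7.5) = (0.67, 1.35)
Step 2: at (0.67, 1.35), ∇E = (-7.904844, 5.4066) → (0.67, 1.35) − 0.02·(-7.904844, 5.4066) = (0.82809688, 1.241868)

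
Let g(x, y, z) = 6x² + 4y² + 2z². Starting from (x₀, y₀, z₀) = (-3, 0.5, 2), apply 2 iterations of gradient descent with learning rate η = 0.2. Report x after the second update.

∇g = (12x, 8y, 4z)
Step 1: at (-3, 0.5, 2), ∇g = (-36, 4, 8) → (-3, 0.5, 2) − 0.2·(-36, 4, 8) = (4.2, -0.3, 0.4)
Step 2: at (4.2, -0.3, 0.4), ∇g = (50.4, -2.4, 1.6) → (4.2, -0.3, 0.4) − 0.2·(50.4, -2.4, 1.6) = (-5.88, 0.18, 0.08)
x = -5.88

-5.88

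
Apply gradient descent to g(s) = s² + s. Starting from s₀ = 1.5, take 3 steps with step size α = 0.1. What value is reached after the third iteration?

0.524

g′(s) = 2s + 1
Step 1: g′(1.5) = 4; s₁ = 1.5 − 0.1·4 = 1.1
Step 2: g′(1.1) = 3.2; s₂ = 1.1 − 0.1·3.2 = 0.78
Step 3: g′(0.78) = 2.56; s₃ = 0.78 − 0.1·2.56 = 0.524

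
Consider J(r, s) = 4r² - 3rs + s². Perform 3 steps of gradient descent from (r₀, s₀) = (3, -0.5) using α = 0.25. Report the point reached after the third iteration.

(-6.0234375, 2.890625)

∇J = (8r - 3s, -3r + 2s)
Step 1: at (3, -0.5), ∇J = (25.5, -10) → (3, -0.5) − 0.25·(25.5, -10) = (-3.375, 2)
Step 2: at (-3.375, 2), ∇J = (-33, 14.125) → (-3.375, 2) − 0.25·(-33, 14.125) = (4.875, -1.53125)
Step 3: at (4.875, -1.53125), ∇J = (43.59375, -17.6875) → (4.875, -1.53125) − 0.25·(43.59375, -17.6875) = (-6.0234375, 2.890625)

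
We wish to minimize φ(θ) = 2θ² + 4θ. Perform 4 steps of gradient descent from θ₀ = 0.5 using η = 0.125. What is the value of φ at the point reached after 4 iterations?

-1.982421875

φ′(θ) = 4θ + 4
Step 1: φ′(0.5) = 6; θ₁ = 0.5 − 0.125·6 = -0.25
Step 2: φ′(-0.25) = 3; θ₂ = -0.25 − 0.125·3 = -0.625
Step 3: φ′(-0.625) = 1.5; θ₃ = -0.625 − 0.125·1.5 = -0.8125
Step 4: φ′(-0.8125) = 0.75; θ₄ = -0.8125 − 0.125·0.75 = -0.90625
φ(-0.90625) = -1.982421875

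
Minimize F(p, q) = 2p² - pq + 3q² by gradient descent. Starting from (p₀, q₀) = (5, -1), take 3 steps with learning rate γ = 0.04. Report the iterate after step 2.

∇F = (4p - q, -p + 6q)
Step 1: at (5, -1), ∇F = (21, -11) → (5, -1) − 0.04·(21, -11) = (4.16, -0.56)
Step 2: at (4.16, -0.56), ∇F = (17.2, -7.52) → (4.16, -0.56) − 0.04·(17.2, -7.52) = (3.472, -0.2592)

(3.472, -0.2592)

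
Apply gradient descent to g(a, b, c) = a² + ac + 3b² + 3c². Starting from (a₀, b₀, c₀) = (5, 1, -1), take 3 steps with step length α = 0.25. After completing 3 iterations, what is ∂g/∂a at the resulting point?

1.484375

∇g = (2a + c, 6b, a + 6c)
Step 1: at (5, 1, -1), ∇g = (9, 6, -1) → (5, 1, -1) − 0.25·(9, 6, -1) = (2.75, -0.5, -0.75)
Step 2: at (2.75, -0.5, -0.75), ∇g = (4.75, -3, -1.75) → (2.75, -0.5, -0.75) − 0.25·(4.75, -3, -1.75) = (1.5625, 0.25, -0.3125)
Step 3: at (1.5625, 0.25, -0.3125), ∇g = (2.8125, 1.5, -0.3125) → (1.5625, 0.25, -0.3125) − 0.25·(2.8125, 1.5, -0.3125) = (0.859375, -0.125, -0.234375)
∂g/∂a at (0.859375, -0.125, -0.234375) = 1.484375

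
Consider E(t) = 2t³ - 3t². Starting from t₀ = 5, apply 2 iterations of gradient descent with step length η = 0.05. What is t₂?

E′(t) = 6t² - 6t
Step 1: E′(5) = 120; t₁ = 5 − 0.05·120 = -1
Step 2: E′(-1) = 12; t₂ = -1 − 0.05·12 = -1.6

-1.6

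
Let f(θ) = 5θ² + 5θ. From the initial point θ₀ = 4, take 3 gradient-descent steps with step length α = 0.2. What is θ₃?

-5

f′(θ) = 10θ + 5
Step 1: f′(4) = 45; θ₁ = 4 − 0.2·45 = -5
Step 2: f′(-5) = -45; θ₂ = -5 − 0.2·(-45) = 4
Step 3: f′(4) = 45; θ₃ = 4 − 0.2·45 = -5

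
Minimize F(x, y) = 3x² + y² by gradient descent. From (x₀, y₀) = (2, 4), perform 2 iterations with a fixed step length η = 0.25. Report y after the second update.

1

∇F = (6x, 2y)
Step 1: at (2, 4), ∇F = (12, 8) → (2, 4) − 0.25·(12, 8) = (-1, 2)
Step 2: at (-1, 2), ∇F = (-6, 4) → (-1, 2) − 0.25·(-6, 4) = (0.5, 1)
y = 1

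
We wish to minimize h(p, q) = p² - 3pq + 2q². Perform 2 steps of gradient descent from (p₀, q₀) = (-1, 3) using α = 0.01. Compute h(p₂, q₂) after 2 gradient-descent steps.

∇h = (2p - 3q, -3p + 4q)
(p₁, q₁) = (-1, 3) − 0.01·(-11, 15) = (-0.89, 2.85)
(p₂, q₂) = (-0.89, 2.85) − 0.01·(-10.33, 14.07) = (-0.7867, 2.7093)
h(-0.7867, 2.7093) = 21.6937288

21.6937288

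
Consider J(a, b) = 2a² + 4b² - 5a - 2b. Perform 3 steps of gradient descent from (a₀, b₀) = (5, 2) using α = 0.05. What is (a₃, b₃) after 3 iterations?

∇J = (4a - 5, 8b - 2)
Step 1: at (5, 2), ∇J = (15, 14) → (5, 2) − 0.05·(15, 14) = (4.25, 1.3)
Step 2: at (4.25, 1.3), ∇J = (12, 8.4) → (4.25, 1.3) − 0.05·(12, 8.4) = (3.65, 0.88)
Step 3: at (3.65, 0.88), ∇J = (9.6, 5.04) → (3.65, 0.88) − 0.05·(9.6, 5.04) = (3.17, 0.628)

(3.17, 0.628)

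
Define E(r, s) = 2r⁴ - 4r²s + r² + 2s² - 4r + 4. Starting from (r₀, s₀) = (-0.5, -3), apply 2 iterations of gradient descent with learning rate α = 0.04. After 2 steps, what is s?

-2.075456

∇E = (8r³ - 8rs + 2r - 4, -4r² + 4s)
(r₁, s₁) = (-0.5, -3) − 0.04·(-18, -13) = (0.22, -2.48)
(r₂, s₂) = (0.22, -2.48) − 0.04·(0.889984, -10.1136) = (0.18440064, -2.075456)
s = -2.075456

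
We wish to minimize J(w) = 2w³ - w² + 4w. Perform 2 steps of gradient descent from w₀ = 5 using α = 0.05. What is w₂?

J′(w) = 6w² - 2w + 4
Step 1: J′(5) = 144; w₁ = 5 − 0.05·144 = -2.2
Step 2: J′(-2.2) = 37.44; w₂ = -2.2 − 0.05·37.44 = -4.072

-4.072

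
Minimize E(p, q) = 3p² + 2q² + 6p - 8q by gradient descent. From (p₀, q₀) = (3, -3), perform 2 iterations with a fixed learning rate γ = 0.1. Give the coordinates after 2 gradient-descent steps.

(-0.36, 0.2)

∇E = (6p + 6, 4q - 8)
(p₁, q₁) = (3, -3) − 0.1·(24, -20) = (0.6, -1)
(p₂, q₂) = (0.6, -1) − 0.1·(9.6, -12) = (-0.36, 0.2)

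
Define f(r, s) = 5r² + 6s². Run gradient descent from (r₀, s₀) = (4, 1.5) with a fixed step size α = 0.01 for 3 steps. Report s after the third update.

∇f = (10r, 12s)
Step 1: at (4, 1.5), ∇f = (40, 18) → (4, 1.5) − 0.01·(40, 18) = (3.6, 1.32)
Step 2: at (3.6, 1.32), ∇f = (36, 15.84) → (3.6, 1.32) − 0.01·(36, 15.84) = (3.24, 1.1616)
Step 3: at (3.24, 1.1616), ∇f = (32.4, 13.9392) → (3.24, 1.1616) − 0.01·(32.4, 13.9392) = (2.916, 1.022208)
s = 1.022208

1.022208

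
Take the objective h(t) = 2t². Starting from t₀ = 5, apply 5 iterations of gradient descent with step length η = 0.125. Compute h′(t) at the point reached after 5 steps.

h′(t) = 4t
t₁ = 5 − 0.125·20 = 2.5
t₂ = 2.5 − 0.125·10 = 1.25
t₃ = 1.25 − 0.125·5 = 0.625
t₄ = 0.625 − 0.125·2.5 = 0.3125
t₅ = 0.3125 − 0.125·1.25 = 0.15625
h′(t) at (0.15625) = 0.625

0.625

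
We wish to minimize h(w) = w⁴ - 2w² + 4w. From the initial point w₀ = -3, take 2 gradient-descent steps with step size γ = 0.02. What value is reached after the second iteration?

-1.20792832

h′(w) = 4w³ - 4w + 4
w₁ = -3 − 0.02·(-92) = -1.16
w₂ = -1.16 − 0.02·2.396416 = -1.20792832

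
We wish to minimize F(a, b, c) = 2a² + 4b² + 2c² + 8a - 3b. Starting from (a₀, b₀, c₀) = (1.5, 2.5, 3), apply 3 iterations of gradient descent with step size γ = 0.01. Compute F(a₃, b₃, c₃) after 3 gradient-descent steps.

35.656993273856

∇F = (4a + 8, 8b - 3, 4c)
Step 1: at (1.5, 2.5, 3), ∇F = (14, 17, 12) → (1.5, 2.5, 3) − 0.01·(14, 17, 12) = (1.36, 2.33, 2.88)
Step 2: at (1.36, 2.33, 2.88), ∇F = (13.44, 15.64, 11.52) → (1.36, 2.33, 2.88) − 0.01·(13.44, 15.64, 11.52) = (1.2256, 2.1736, 2.7648)
Step 3: at (1.2256, 2.1736, 2.7648), ∇F = (12.9024, 14.3888, 11.0592) → (1.2256, 2.1736, 2.7648) − 0.01·(12.9024, 14.3888, 11.0592) = (1.096576, 2.029712, 2.654208)
F(1.096576, 2.029712, 2.654208) = 35.656993273856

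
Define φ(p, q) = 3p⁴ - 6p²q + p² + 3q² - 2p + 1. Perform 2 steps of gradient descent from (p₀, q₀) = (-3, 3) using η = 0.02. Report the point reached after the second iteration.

∇φ = (12p³ - 12pq + 2p - 2, -6p² + 6q)
Step 1: at (-3, 3), ∇φ = (-224, -36) → (-3, 3) − 0.02·(-224, -36) = (1.48, 3.72)
Step 2: at (1.48, 3.72), ∇φ = (-26.205696, 9.1776) → (1.48, 3.72) − 0.02·(-26.205696, 9.1776) = (2.00411392, 3.536448)

(2.00411392, 3.536448)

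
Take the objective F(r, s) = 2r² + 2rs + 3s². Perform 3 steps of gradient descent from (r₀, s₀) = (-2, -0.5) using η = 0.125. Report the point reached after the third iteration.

∇F = (4r + 2s, 2r + 6s)
Step 1: at (-2, -0.5), ∇F = (-9, -7) → (-2, -0.5) − 0.125·(-9, -7) = (-0.875, 0.375)
Step 2: at (-0.875, 0.375), ∇F = (-2.75, 0.5) → (-0.875, 0.375) − 0.125·(-2.75, 0.5) = (-0.53125, 0.3125)
Step 3: at (-0.53125, 0.3125), ∇F = (-1.5, 0.8125) → (-0.53125, 0.3125) − 0.125·(-1.5, 0.8125) = (-0.34375, 0.2109375)

(-0.34375, 0.2109375)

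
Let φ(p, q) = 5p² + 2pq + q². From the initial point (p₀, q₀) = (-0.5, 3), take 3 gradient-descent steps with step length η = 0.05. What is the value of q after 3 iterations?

2.332

∇φ = (10p + 2q, 2p + 2q)
(p₁, q₁) = (-0.5, 3) − 0.05·(1, 5) = (-0.55, 2.75)
(p₂, q₂) = (-0.55, 2.75) − 0.05·(0, 4.4) = (-0.55, 2.53)
(p₃, q₃) = (-0.55, 2.53) − 0.05·(-0.44, 3.96) = (-0.528, 2.332)
q = 2.332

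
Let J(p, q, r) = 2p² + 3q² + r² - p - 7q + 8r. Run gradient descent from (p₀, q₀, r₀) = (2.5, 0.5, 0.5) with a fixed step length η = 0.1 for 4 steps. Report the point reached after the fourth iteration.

(0.5416, 1.1496, -2.1568)

∇J = (4p - 1, 6q - 7, 2r + 8)
Step 1: at (2.5, 0.5, 0.5), ∇J = (9, -4, 9) → (2.5, 0.5, 0.5) − 0.1·(9, -4, 9) = (1.6, 0.9, -0.4)
Step 2: at (1.6, 0.9, -0.4), ∇J = (5.4, -1.6, 7.2) → (1.6, 0.9, -0.4) − 0.1·(5.4, -1.6, 7.2) = (1.06, 1.06, -1.12)
Step 3: at (1.06, 1.06, -1.12), ∇J = (3.24, -0.64, 5.76) → (1.06, 1.06, -1.12) − 0.1·(3.24, -0.64, 5.76) = (0.736, 1.124, -1.696)
Step 4: at (0.736, 1.124, -1.696), ∇J = (1.944, -0.256, 4.608) → (0.736, 1.124, -1.696) − 0.1·(1.944, -0.256, 4.608) = (0.5416, 1.1496, -2.1568)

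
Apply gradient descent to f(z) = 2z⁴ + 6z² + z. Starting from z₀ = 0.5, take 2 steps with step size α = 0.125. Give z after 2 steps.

f′(z) = 8z³ + 12z + 1
Step 1: f′(0.5) = 8; z₁ = 0.5 − 0.125·8 = -0.5
Step 2: f′(-0.5) = -6; z₂ = -0.5 − 0.125·(-6) = 0.25

0.25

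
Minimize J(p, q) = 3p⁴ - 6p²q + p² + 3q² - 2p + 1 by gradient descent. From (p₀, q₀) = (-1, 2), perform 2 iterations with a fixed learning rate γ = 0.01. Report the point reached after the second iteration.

(-1.13865856, 1.893584)

∇J = (12p³ - 12pq + 2p - 2, -6p² + 6q)
Step 1: at (-1, 2), ∇J = (8, 6) → (-1, 2) − 0.01·(8, 6) = (-1.08, 1.94)
Step 2: at (-1.08, 1.94), ∇J = (5.865856, 4.6416) → (-1.08, 1.94) − 0.01·(5.865856, 4.6416) = (-1.13865856, 1.893584)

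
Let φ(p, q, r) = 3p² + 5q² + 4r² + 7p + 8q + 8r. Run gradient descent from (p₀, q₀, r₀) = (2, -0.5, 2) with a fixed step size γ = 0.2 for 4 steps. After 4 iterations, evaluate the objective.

-10.22859456

∇φ = (6p + 7, 10q + 8, 8r + 8)
(p₁, q₁, r₁) = (2, -0.5, 2) − 0.2·(19, 3, 24) = (-1.8, -1.1, -2.8)
(p₂, q₂, r₂) = (-1.8, -1.1, -2.8) − 0.2·(-3.8, -3, -14.4) = (-1.04, -0.5, 0.08)
(p₃, q₃, r₃) = (-1.04, -0.5, 0.08) − 0.2·(0.76, 3, 8.64) = (-1.192, -1.1, -1.648)
(p₄, q₄, r₄) = (-1.192, -1.1, -1.648) − 0.2·(-0.152, -3, -5.184) = (-1.1616, -0.5, -0.6112)
φ(-1.1616, -0.5, -0.6112) = -10.22859456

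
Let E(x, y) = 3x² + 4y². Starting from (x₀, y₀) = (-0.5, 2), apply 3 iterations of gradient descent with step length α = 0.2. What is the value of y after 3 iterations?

∇E = (6x, 8y)
Step 1: at (-0.5, 2), ∇E = (-3, 16) → (-0.5, 2) − 0.2·(-3, 16) = (0.1, -1.2)
Step 2: at (0.1, -1.2), ∇E = (0.6, -9.6) → (0.1, -1.2) − 0.2·(0.6, -9.6) = (-0.02, 0.72)
Step 3: at (-0.02, 0.72), ∇E = (-0.12, 5.76) → (-0.02, 0.72) − 0.2·(-0.12, 5.76) = (0.004, -0.432)
y = -0.432

-0.432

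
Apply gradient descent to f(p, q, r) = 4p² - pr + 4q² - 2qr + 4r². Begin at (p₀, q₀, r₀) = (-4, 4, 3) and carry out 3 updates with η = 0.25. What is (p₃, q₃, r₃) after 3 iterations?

(5.734375, -0.53125, -2.5)

∇f = (8p - r, 8q - 2r, -p - 2q + 8r)
(p₁, q₁, r₁) = (-4, 4, 3) − 0.25·(-35, 26, 20) = (4.75, -2.5, -2)
(p₂, q₂, r₂) = (4.75, -2.5, -2) − 0.25·(40, -16, -15.75) = (-5.25, 1.5, 1.9375)
(p₃, q₃, r₃) = (-5.25, 1.5, 1.9375) − 0.25·(-43.9375, 8.125, 17.75) = (5.734375, -0.53125, -2.5)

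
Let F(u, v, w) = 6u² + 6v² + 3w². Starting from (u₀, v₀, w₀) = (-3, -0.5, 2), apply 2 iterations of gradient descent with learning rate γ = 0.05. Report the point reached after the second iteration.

∇F = (12u, 12v, 6w)
Step 1: at (-3, -0.5, 2), ∇F = (-36, -6, 12) → (-3, -0.5, 2) − 0.05·(-36, -6, 12) = (-1.2, -0.2, 1.4)
Step 2: at (-1.2, -0.2, 1.4), ∇F = (-14.4, -2.4, 8.4) → (-1.2, -0.2, 1.4) − 0.05·(-14.4, -2.4, 8.4) = (-0.48, -0.08, 0.98)

(-0.48, -0.08, 0.98)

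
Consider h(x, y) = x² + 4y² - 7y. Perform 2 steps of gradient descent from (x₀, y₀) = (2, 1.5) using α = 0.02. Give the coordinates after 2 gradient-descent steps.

∇h = (2x, 8y - 7)
Step 1: at (2, 1.5), ∇h = (4, 5) → (2, 1.5) − 0.02·(4, 5) = (1.92, 1.4)
Step 2: at (1.92, 1.4), ∇h = (3.84, 4.2) → (1.92, 1.4) − 0.02·(3.84, 4.2) = (1.8432, 1.316)

(1.8432, 1.316)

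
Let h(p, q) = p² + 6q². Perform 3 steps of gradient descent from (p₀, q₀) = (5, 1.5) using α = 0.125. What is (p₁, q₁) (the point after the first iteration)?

(3.75, -0.75)

∇h = (2p, 12q)
Step 1: at (5, 1.5), ∇h = (10, 18) → (5, 1.5) − 0.125·(10, 18) = (3.75, -0.75)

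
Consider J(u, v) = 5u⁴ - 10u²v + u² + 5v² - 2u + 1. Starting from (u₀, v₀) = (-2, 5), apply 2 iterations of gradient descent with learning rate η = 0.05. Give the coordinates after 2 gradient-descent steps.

(30.773, 9.095)

∇J = (20u³ - 20uv + 2u - 2, -10u² + 10v)
Step 1: at (-2, 5), ∇J = (34, 10) → (-2, 5) − 0.05·(34, 10) = (-3.7, 4.5)
Step 2: at (-3.7, 4.5), ∇J = (-689.46, -91.9) → (-3.7, 4.5) − 0.05·(-689.46, -91.9) = (30.773, 9.095)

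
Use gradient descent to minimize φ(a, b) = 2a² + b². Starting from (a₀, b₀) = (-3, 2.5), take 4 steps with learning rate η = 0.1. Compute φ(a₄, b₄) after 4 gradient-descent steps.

1.35090688

∇φ = (4a, 2b)
(a₁, b₁) = (-3, 2.5) − 0.1·(-12, 5) = (-1.8, 2)
(a₂, b₂) = (-1.8, 2) − 0.1·(-7.2, 4) = (-1.08, 1.6)
(a₃, b₃) = (-1.08, 1.6) − 0.1·(-4.32, 3.2) = (-0.648, 1.28)
(a₄, b₄) = (-0.648, 1.28) − 0.1·(-2.592, 2.56) = (-0.3888, 1.024)
φ(-0.3888, 1.024) = 1.35090688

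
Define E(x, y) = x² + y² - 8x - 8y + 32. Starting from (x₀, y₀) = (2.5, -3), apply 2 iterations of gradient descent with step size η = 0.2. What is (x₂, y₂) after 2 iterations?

∇E = (2x - 8, 2y - 8)
Step 1: at (2.5, -3), ∇E = (-3, -14) → (2.5, -3) − 0.2·(-3, -14) = (3.1, -0.2)
Step 2: at (3.1, -0.2), ∇E = (-1.8, -8.4) → (3.1, -0.2) − 0.2·(-1.8, -8.4) = (3.46, 1.48)

(3.46, 1.48)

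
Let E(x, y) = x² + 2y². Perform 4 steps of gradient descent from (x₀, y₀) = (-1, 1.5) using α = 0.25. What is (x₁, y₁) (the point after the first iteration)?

∇E = (2x, 4y)
Step 1: at (-1, 1.5), ∇E = (-2, 6) → (-1, 1.5) − 0.25·(-2, 6) = (-0.5, 0)

(-0.5, 0)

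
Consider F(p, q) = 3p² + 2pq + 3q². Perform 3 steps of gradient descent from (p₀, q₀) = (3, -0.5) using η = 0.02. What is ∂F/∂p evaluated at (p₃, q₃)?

∇F = (6p + 2q, 2p + 6q)
(p₁, q₁) = (3, -0.5) − 0.02·(17, 3) = (2.66, -0.56)
(p₂, q₂) = (2.66, -0.56) − 0.02·(14.84, 1.96) = (2.3632, -0.5992)
(p₃, q₃) = (2.3632, -0.5992) − 0.02·(12.9808, 1.1312) = (2.103584, -0.621824)
∂F/∂p at (2.103584, -0.621824) = 11.377856

11.377856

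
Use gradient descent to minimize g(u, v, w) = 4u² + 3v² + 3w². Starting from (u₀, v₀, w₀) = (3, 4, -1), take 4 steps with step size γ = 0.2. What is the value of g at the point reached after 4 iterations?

∇g = (8u, 6v, 6w)
Step 1: at (3, 4, -1), ∇g = (24, 24, -6) → (3, 4, -1) − 0.2·(24, 24, -6) = (-1.8, -0.8, 0.2)
Step 2: at (-1.8, -0.8, 0.2), ∇g = (-14.4, -4.8, 1.2) → (-1.8, -0.8, 0.2) − 0.2·(-14.4, -4.8, 1.2) = (1.08, 0.16, -0.04)
Step 3: at (1.08, 0.16, -0.04), ∇g = (8.64, 0.96, -0.24) → (1.08, 0.16, -0.04) − 0.2·(8.64, 0.96, -0.24) = (-0.648, -0.032, 0.008)
Step 4: at (-0.648, -0.032, 0.008), ∇g = (-5.184, -0.192, 0.048) → (-0.648, -0.032, 0.008) − 0.2·(-5.184, -0.192, 0.048) = (0.3888, 0.0064, -0.0016)
g(0.3888, 0.0064, -0.0016) = 0.60479232

0.60479232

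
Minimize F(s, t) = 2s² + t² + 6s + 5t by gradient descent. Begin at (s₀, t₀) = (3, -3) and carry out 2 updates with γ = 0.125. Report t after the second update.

∇F = (4s + 6, 2t + 5)
Step 1: at (3, -3), ∇F = (18, -1) → (3, -3) − 0.125·(18, -1) = (0.75, -2.875)
Step 2: at (0.75, -2.875), ∇F = (9, -0.75) → (0.75, -2.875) − 0.125·(9, -0.75) = (-0.375, -2.78125)
t = -2.78125

-2.78125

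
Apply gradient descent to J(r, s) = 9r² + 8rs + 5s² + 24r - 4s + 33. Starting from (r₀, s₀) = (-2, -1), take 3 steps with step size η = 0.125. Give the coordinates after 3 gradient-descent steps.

(5.65625, 7.046875)

∇J = (18r + 8s + 24, 8r + 10s - 4)
Step 1: at (-2, -1), ∇J = (-20, -30) → (-2, -1) − 0.125·(-20, -30) = (0.5, 2.75)
Step 2: at (0.5, 2.75), ∇J = (55, 27.5) → (0.5, 2.75) − 0.125·(55, 27.5) = (-6.375, -0.6875)
Step 3: at (-6.375, -0.6875), ∇J = (-96.25, -61.875) → (-6.375, -0.6875) − 0.125·(-96.25, -61.875) = (5.65625, 7.046875)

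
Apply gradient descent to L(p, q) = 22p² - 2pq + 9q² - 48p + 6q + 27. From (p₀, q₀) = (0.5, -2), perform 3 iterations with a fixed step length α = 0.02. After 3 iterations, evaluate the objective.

∇L = (44p - 2q - 48, -2p + 18q + 6)
Step 1: at (0.5, -2), ∇L = (-22, -31) → (0.5, -2) − 0.02·(-22, -31) = (0.94, -1.38)
Step 2: at (0.94, -1.38), ∇L = (-3.88, -20.72) → (0.94, -1.38) − 0.02·(-3.88, -20.72) = (1.0176, -0.9656)
Step 3: at (1.0176, -0.9656), ∇L = (-1.2944, -13.416) → (1.0176, -0.9656) − 0.02·(-1.2944, -13.416) = (1.043488, -0.69728)
L(1.043488, -0.69728) = 2.514975746048

2.514975746048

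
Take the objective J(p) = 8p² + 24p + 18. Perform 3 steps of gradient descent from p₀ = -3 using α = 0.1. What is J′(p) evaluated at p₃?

J′(p) = 16p + 24
p₁ = -3 − 0.1·(-24) = -0.6
p₂ = -0.6 − 0.1·14.4 = -2.04
p₃ = -2.04 − 0.1·(-8.64) = -1.176
J′(p) at (-1.176) = 5.184

5.184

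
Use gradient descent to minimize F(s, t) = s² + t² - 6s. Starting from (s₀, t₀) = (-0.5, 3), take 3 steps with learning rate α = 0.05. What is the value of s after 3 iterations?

0.4485

∇F = (2s - 6, 2t)
(s₁, t₁) = (-0.5, 3) − 0.05·(-7, 6) = (-0.15, 2.7)
(s₂, t₂) = (-0.15, 2.7) − 0.05·(-6.3, 5.4) = (0.165, 2.43)
(s₃, t₃) = (0.165, 2.43) − 0.05·(-5.67, 4.86) = (0.4485, 2.187)
s = 0.4485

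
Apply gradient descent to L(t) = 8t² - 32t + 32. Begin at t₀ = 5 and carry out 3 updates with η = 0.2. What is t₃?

-29.944

L′(t) = 16t - 32
Step 1: L′(5) = 48; t₁ = 5 − 0.2·48 = -4.6
Step 2: L′(-4.6) = -105.6; t₂ = -4.6 − 0.2·(-105.6) = 16.52
Step 3: L′(16.52) = 232.32; t₃ = 16.52 − 0.2·232.32 = -29.944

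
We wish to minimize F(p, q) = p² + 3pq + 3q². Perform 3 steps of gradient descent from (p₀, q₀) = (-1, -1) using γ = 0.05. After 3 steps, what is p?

∇F = (2p + 3q, 3p + 6q)
(p₁, q₁) = (-1, -1) − 0.05·(-5, -9) = (-0.75, -0.55)
(p₂, q₂) = (-0.75, -0.55) − 0.05·(-3.15, -5.55) = (-0.5925, -0.2725)
(p₃, q₃) = (-0.5925, -0.2725) − 0.05·(-2.0025, -3.4125) = (-0.492375, -0.101875)
p = -0.492375

-0.492375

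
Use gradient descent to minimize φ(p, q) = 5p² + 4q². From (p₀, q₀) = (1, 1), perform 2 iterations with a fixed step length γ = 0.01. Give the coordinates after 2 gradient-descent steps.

(0.81, 0.8464)

∇φ = (10p, 8q)
(p₁, q₁) = (1, 1) − 0.01·(10, 8) = (0.9, 0.92)
(p₂, q₂) = (0.9, 0.92) − 0.01·(9, 7.36) = (0.81, 0.8464)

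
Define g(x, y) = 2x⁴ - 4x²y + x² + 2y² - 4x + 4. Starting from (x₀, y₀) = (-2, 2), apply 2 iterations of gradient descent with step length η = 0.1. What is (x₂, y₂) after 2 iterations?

(0.08, 3.28)

∇g = (8x³ - 8xy + 2x - 4, -4x² + 4y)
Step 1: at (-2, 2), ∇g = (-40, -8) → (-2, 2) − 0.1·(-40, -8) = (2, 2.8)
Step 2: at (2, 2.8), ∇g = (19.2, -4.8) → (2, 2.8) − 0.1·(19.2, -4.8) = (0.08, 3.28)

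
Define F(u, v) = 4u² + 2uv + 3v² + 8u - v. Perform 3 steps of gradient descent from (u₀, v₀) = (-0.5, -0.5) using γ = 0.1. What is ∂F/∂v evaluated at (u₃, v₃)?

∇F = (8u + 2v + 8, 2u + 6v - 1)
Step 1: at (-0.5, -0.5), ∇F = (3, -5) → (-0.5, -0.5) − 0.1·(3, -5) = (-0.8, 0)
Step 2: at (-0.8, 0), ∇F = (1.6, -2.6) → (-0.8, 0) − 0.1·(1.6, -2.6) = (-0.96, 0.26)
Step 3: at (-0.96, 0.26), ∇F = (0.84, -1.36) → (-0.96, 0.26) − 0.1·(0.84, -1.36) = (-1.044, 0.396)
∂F/∂v at (-1.044, 0.396) = -0.712

-0.712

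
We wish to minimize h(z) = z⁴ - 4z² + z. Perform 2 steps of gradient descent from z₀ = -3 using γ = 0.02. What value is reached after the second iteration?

-1.38191168

h′(z) = 4z³ - 8z + 1
z₁ = -3 − 0.02·(-83) = -1.34
z₂ = -1.34 − 0.02·2.095584 = -1.38191168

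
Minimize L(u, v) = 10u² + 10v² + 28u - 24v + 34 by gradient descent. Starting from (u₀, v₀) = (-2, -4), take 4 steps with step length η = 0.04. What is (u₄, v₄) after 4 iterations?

(-1.40096, 1.19168)

∇L = (20u + 28, 20v - 24)
(u₁, v₁) = (-2, -4) − 0.04·(-12, -104) = (-1.52, 0.16)
(u₂, v₂) = (-1.52, 0.16) − 0.04·(-2.4, -20.8) = (-1.424, 0.992)
(u₃, v₃) = (-1.424, 0.992) − 0.04·(-0.48, -4.16) = (-1.4048, 1.1584)
(u₄, v₄) = (-1.4048, 1.1584) − 0.04·(-0.096, -0.832) = (-1.40096, 1.19168)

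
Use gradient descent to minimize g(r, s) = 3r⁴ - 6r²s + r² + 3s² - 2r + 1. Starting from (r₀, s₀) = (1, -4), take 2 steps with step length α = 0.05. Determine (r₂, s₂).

(6.1, -0.55)

∇g = (12r³ - 12rs + 2r - 2, -6r² + 6s)
Step 1: at (1, -4), ∇g = (60, -30) → (1, -4) − 0.05·(60, -30) = (-2, -2.5)
Step 2: at (-2, -2.5), ∇g = (-162, -39) → (-2, -2.5) − 0.05·(-162, -39) = (6.1, -0.55)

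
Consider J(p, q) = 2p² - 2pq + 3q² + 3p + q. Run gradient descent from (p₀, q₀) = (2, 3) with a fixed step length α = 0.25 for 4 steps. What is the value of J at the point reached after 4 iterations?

∇J = (4p - 2q + 3, -2p + 6q + 1)
Step 1: at (2, 3), ∇J = (5, 15) → (2, 3) − 0.25·(5, 15) = (0.75, -0.75)
Step 2: at (0.75, -0.75), ∇J = (7.5, -5) → (0.75, -0.75) − 0.25·(7.5, -5) = (-1.125, 0.5)
Step 3: at (-1.125, 0.5), ∇J = (-2.5, 6.25) → (-1.125, 0.5) − 0.25·(-2.5, 6.25) = (-0.5, -1.0625)
Step 4: at (-0.5, -1.0625), ∇J = (3.125, -4.375) → (-0.5, -1.0625) − 0.25·(3.125, -4.375) = (-1.28125, 0.03125)
J(-1.28125, 0.03125) = -0.4462890625

-0.4462890625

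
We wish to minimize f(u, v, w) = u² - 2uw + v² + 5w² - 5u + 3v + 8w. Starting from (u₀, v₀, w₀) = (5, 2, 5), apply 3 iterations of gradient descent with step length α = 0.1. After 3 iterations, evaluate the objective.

-1.256384

∇f = (2u - 2w - 5, 2v + 3, -2u + 10w + 8)
Step 1: at (5, 2, 5), ∇f = (-5, 7, 48) → (5, 2, 5) − 0.1·(-5, 7, 48) = (5.5, 1.3, 0.2)
Step 2: at (5.5, 1.3, 0.2), ∇f = (5.6, 5.6, -1) → (5.5, 1.3, 0.2) − 0.1·(5.6, 5.6, -1) = (4.94, 0.74, 0.3)
Step 3: at (4.94, 0.74, 0.3), ∇f = (4.28, 4.48, 1.12) → (4.94, 0.74, 0.3) − 0.1·(4.28, 4.48, 1.12) = (4.512, 0.292, 0.188)
f(4.512, 0.292, 0.188) = -1.256384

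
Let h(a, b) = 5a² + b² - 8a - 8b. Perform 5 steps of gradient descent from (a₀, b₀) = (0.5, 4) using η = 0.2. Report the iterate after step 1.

(1.1, 4)

∇h = (10a - 8, 2b - 8)
(a₁, b₁) = (0.5, 4) − 0.2·(-3, 0) = (1.1, 4)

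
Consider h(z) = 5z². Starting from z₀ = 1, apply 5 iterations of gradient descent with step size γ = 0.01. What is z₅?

h′(z) = 10z
z₁ = 1 − 0.01·10 = 0.9
z₂ = 0.9 − 0.01·9 = 0.81
z₃ = 0.81 − 0.01·8.1 = 0.729
z₄ = 0.729 − 0.01·7.29 = 0.6561
z₅ = 0.6561 − 0.01·6.561 = 0.59049

0.59049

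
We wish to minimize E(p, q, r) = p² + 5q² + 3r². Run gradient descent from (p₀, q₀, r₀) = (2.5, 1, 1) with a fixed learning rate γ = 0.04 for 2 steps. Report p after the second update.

∇E = (2p, 10q, 6r)
(p₁, q₁, r₁) = (2.5, 1, 1) − 0.04·(5, 10, 6) = (2.3, 0.6, 0.76)
(p₂, q₂, r₂) = (2.3, 0.6, 0.76) − 0.04·(4.6, 6, 4.56) = (2.116, 0.36, 0.5776)
p = 2.116

2.116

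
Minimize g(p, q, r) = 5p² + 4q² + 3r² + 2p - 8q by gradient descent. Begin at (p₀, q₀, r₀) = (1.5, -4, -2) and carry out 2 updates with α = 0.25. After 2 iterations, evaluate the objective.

169.703125

∇g = (10p + 2, 8q - 8, 6r)
(p₁, q₁, r₁) = (1.5, -4, -2) − 0.25·(17, -40, -12) = (-2.75, 6, 1)
(p₂, q₂, r₂) = (-2.75, 6, 1) − 0.25·(-25.5, 40, 6) = (3.625, -4, -0.5)
g(3.625, -4, -0.5) = 169.703125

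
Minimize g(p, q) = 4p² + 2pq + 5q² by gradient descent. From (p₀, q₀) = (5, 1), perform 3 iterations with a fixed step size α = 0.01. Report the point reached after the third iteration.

(3.849224, 0.481608)

∇g = (8p + 2q, 2p + 10q)
(p₁, q₁) = (5, 1) − 0.01·(42, 20) = (4.58, 0.8)
(p₂, q₂) = (4.58, 0.8) − 0.01·(38.24, 17.16) = (4.1976, 0.6284)
(p₃, q₃) = (4.1976, 0.6284) − 0.01·(34.8376, 14.6792) = (3.849224, 0.481608)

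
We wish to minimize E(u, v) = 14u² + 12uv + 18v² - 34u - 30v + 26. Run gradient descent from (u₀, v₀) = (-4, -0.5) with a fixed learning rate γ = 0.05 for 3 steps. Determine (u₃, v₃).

(5.088, 6.172)

∇E = (28u + 12v - 34, 12u + 36v - 30)
Step 1: at (-4, -0.5), ∇E = (-152, -96) → (-4, -0.5) − 0.05·(-152, -96) = (3.6, 4.3)
Step 2: at (3.6, 4.3), ∇E = (118.4, 168) → (3.6, 4.3) − 0.05·(118.4, 168) = (-2.32, -4.1)
Step 3: at (-2.32, -4.1), ∇E = (-148.16, -205.44) → (-2.32, -4.1) − 0.05·(-148.16, -205.44) = (5.088, 6.172)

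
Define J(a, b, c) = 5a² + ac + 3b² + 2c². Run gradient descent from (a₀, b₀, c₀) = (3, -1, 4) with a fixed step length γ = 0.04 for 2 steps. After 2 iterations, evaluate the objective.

∇J = (10a + c, 6b, a + 4c)
(a₁, b₁, c₁) = (3, -1, 4) − 0.04·(34, -6, 19) = (1.64, -0.76, 3.24)
(a₂, b₂, c₂) = (1.64, -0.76, 3.24) − 0.04·(19.64, -4.56, 14.6) = (0.8544, -0.5776, 2.656)
J(0.8544, -0.5776, 2.656) = 21.02882048

21.02882048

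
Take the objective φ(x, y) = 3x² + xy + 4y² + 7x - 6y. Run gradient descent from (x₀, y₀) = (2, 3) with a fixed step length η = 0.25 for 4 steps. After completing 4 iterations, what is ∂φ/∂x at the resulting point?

15.5546875

∇φ = (6x + y + 7, x + 8y - 6)
Step 1: at (2, 3), ∇φ = (22, 20) → (2, 3) − 0.25·(22, 20) = (-3.5, -2)
Step 2: at (-3.5, -2), ∇φ = (-16, -25.5) → (-3.5, -2) − 0.25·(-16, -25.5) = (0.5, 4.375)
Step 3: at (0.5, 4.375), ∇φ = (14.375, 29.5) → (0.5, 4.375) − 0.25·(14.375, 29.5) = (-3.09375, -3)
Step 4: at (-3.09375, -3), ∇φ = (-14.5625, -33.09375) → (-3.09375, -3) − 0.25·(-14.5625, -33.09375) = (0.546875, 5.2734375)
∂φ/∂x at (0.546875, 5.2734375) = 15.5546875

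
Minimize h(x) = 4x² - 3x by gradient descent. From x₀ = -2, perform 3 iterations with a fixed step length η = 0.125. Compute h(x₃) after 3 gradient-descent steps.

-0.5625

h′(x) = 8x - 3
Step 1: h′(-2) = -19; x₁ = -2 − 0.125·(-19) = 0.375
Step 2: h′(0.375) = 0; x₂ = 0.375 − 0.125·0 = 0.375
Step 3: h′(0.375) = 0; x₃ = 0.375 − 0.125·0 = 0.375
h(0.375) = -0.5625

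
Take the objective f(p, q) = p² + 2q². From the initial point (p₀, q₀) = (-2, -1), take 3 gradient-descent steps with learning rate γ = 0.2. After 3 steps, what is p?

∇f = (2p, 4q)
(p₁, q₁) = (-2, -1) − 0.2·(-4, -4) = (-1.2, -0.2)
(p₂, q₂) = (-1.2, -0.2) − 0.2·(-2.4, -0.8) = (-0.72, -0.04)
(p₃, q₃) = (-0.72, -0.04) − 0.2·(-1.44, -0.16) = (-0.432, -0.008)
p = -0.432

-0.432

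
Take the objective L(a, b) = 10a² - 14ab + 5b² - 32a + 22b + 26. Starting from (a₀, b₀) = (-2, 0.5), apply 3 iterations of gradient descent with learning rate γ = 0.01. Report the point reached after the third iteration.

(-0.264816, -0.70266)

∇L = (20a - 14b - 32, -14a + 10b + 22)
Step 1: at (-2, 0.5), ∇L = (-79, 55) → (-2, 0.5) − 0.01·(-79, 55) = (-1.21, -0.05)
Step 2: at (-1.21, -0.05), ∇L = (-55.5, 38.44) → (-1.21, -0.05) − 0.01·(-55.5, 38.44) = (-0.655, -0.4344)
Step 3: at (-0.655, -0.4344), ∇L = (-39.0184, 26.826) → (-0.655, -0.4344) − 0.01·(-39.0184, 26.826) = (-0.264816, -0.70266)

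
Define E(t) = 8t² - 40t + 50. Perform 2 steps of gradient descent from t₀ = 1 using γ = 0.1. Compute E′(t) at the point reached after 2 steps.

-8.64

E′(t) = 16t - 40
t₁ = 1 − 0.1·(-24) = 3.4
t₂ = 3.4 − 0.1·14.4 = 1.96
E′(t) at (1.96) = -8.64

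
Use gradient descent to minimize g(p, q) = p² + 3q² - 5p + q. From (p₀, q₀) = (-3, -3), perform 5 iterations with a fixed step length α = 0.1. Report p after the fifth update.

∇g = (2p - 5, 6q + 1)
Step 1: at (-3, -3), ∇g = (-11, -17) → (-3, -3) − 0.1·(-11, -17) = (-1.9, -1.3)
Step 2: at (-1.9, -1.3), ∇g = (-8.8, -6.8) → (-1.9, -1.3) − 0.1·(-8.8, -6.8) = (-1.02, -0.62)
Step 3: at (-1.02, -0.62), ∇g = (-7.04, -2.72) → (-1.02, -0.62) − 0.1·(-7.04, -2.72) = (-0.316, -0.348)
Step 4: at (-0.316, -0.348), ∇g = (-5.632, -1.088) → (-0.316, -0.348) − 0.1·(-5.632, -1.088) = (0.2472, -0.2392)
Step 5: at (0.2472, -0.2392), ∇g = (-4.5056, -0.4352) → (0.2472, -0.2392) − 0.1·(-4.5056, -0.4352) = (0.69776, -0.19568)
p = 0.69776

0.69776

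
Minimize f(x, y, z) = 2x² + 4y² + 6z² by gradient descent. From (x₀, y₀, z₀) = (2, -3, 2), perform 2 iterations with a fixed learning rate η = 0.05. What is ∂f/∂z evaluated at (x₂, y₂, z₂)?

∇f = (4x, 8y, 12z)
(x₁, y₁, z₁) = (2, -3, 2) − 0.05·(8, -24, 24) = (1.6, -1.8, 0.8)
(x₂, y₂, z₂) = (1.6, -1.8, 0.8) − 0.05·(6.4, -14.4, 9.6) = (1.28, -1.08, 0.32)
∂f/∂z at (1.28, -1.08, 0.32) = 3.84

3.84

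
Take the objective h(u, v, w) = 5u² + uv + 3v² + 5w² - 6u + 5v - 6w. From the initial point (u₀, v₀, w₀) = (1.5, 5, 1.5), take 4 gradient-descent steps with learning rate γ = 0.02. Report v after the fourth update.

∇h = (10u + v - 6, u + 6v + 5, 10w - 6)
Step 1: at (1.5, 5, 1.5), ∇h = (14, 36.5, 9) → (1.5, 5, 1.5) − 0.02·(14, 36.5, 9) = (1.22, 4.27, 1.32)
Step 2: at (1.22, 4.27, 1.32), ∇h = (10.47, 31.84, 7.2) → (1.22, 4.27, 1.32) − 0.02·(10.47, 31.84, 7.2) = (1.0106, 3.6332, 1.176)
Step 3: at (1.0106, 3.6332, 1.176), ∇h = (7.7392, 27.8098, 5.76) → (1.0106, 3.6332, 1.176) − 0.02·(7.7392, 27.8098, 5.76) = (0.855816, 3.077004, 1.0608)
Step 4: at (0.855816, 3.077004, 1.0608), ∇h = (5.635164, 24.31784, 4.608) → (0.855816, 3.077004, 1.0608) − 0.02·(5.635164, 24.31784, 4.608) = (0.74311272, 2.5906472, 0.96864)
v = 2.5906472

2.5906472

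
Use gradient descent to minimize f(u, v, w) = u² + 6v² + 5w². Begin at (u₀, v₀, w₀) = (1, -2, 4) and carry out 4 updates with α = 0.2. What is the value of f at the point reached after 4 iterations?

434.2061696

∇f = (2u, 12v, 10w)
(u₁, v₁, w₁) = (1, -2, 4) − 0.2·(2, -24, 40) = (0.6, 2.8, -4)
(u₂, v₂, w₂) = (0.6, 2.8, -4) − 0.2·(1.2, 33.6, -40) = (0.36, -3.92, 4)
(u₃, v₃, w₃) = (0.36, -3.92, 4) − 0.2·(0.72, -47.04, 40) = (0.216, 5.488, -4)
(u₄, v₄, w₄) = (0.216, 5.488, -4) − 0.2·(0.432, 65.856, -40) = (0.1296, -7.6832, 4)
f(0.1296, -7.6832, 4) = 434.2061696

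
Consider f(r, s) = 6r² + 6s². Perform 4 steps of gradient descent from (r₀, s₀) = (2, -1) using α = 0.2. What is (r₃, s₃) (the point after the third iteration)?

(-5.488, 2.744)

∇f = (12r, 12s)
(r₁, s₁) = (2, -1) − 0.2·(24, -12) = (-2.8, 1.4)
(r₂, s₂) = (-2.8, 1.4) − 0.2·(-33.6, 16.8) = (3.92, -1.96)
(r₃, s₃) = (3.92, -1.96) − 0.2·(47.04, -23.52) = (-5.488, 2.744)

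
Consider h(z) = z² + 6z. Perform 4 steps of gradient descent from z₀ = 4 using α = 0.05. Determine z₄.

1.5927

h′(z) = 2z + 6
Step 1: h′(4) = 14; z₁ = 4 − 0.05·14 = 3.3
Step 2: h′(3.3) = 12.6; z₂ = 3.3 − 0.05·12.6 = 2.67
Step 3: h′(2.67) = 11.34; z₃ = 2.67 − 0.05·11.34 = 2.103
Step 4: h′(2.103) = 10.206; z₄ = 2.103 − 0.05·10.206 = 1.5927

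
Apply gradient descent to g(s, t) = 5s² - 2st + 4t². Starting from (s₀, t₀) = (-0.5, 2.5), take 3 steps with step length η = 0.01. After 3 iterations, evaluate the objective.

∇g = (10s - 2t, -2s + 8t)
Step 1: at (-0.5, 2.5), ∇g = (-10, 21) → (-0.5, 2.5) − 0.01·(-10, 21) = (-0.4, 2.29)
Step 2: at (-0.4, 2.29), ∇g = (-8.58, 19.12) → (-0.4, 2.29) − 0.01·(-8.58, 19.12) = (-0.3142, 2.0988)
Step 3: at (-0.3142, 2.0988), ∇g = (-7.3396, 17.4188) → (-0.3142, 2.0988) − 0.01·(-7.3396, 17.4188) = (-0.240804, 1.924612)
g(-0.240804, 1.924612) = 16.033366770352

16.033366770352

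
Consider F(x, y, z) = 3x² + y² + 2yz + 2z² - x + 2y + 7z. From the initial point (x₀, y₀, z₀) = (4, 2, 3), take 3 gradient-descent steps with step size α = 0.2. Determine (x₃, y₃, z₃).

(0.136, 0.224, -1.712)

∇F = (6x - 1, 2y + 2z + 2, 2y + 4z + 7)
Step 1: at (4, 2, 3), ∇F = (23, 12, 23) → (4, 2, 3) − 0.2·(23, 12, 23) = (-0.6, -0.4, -1.6)
Step 2: at (-0.6, -0.4, -1.6), ∇F = (-4.6, -2, -0.2) → (-0.6, -0.4, -1.6) − 0.2·(-4.6, -2, -0.2) = (0.32, 0, -1.56)
Step 3: at (0.32, 0, -1.56), ∇F = (0.92, -1.12, 0.76) → (0.32, 0, -1.56) − 0.2·(0.92, -1.12, 0.76) = (0.136, 0.224, -1.712)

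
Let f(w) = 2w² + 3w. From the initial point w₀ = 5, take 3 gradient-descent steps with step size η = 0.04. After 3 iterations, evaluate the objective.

f′(w) = 4w + 3
Step 1: f′(5) = 23; w₁ = 5 − 0.04·23 = 4.08
Step 2: f′(4.08) = 19.32; w₂ = 4.08 − 0.04·19.32 = 3.3072
Step 3: f′(3.3072) = 16.2288; w₃ = 3.3072 − 0.04·16.2288 = 2.658048
f(2.658048) = 22.104582340608

22.104582340608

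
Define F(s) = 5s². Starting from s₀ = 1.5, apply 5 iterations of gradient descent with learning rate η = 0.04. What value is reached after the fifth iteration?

0.11664

F′(s) = 10s
Step 1: F′(1.5) = 15; s₁ = 1.5 − 0.04·15 = 0.9
Step 2: F′(0.9) = 9; s₂ = 0.9 − 0.04·9 = 0.54
Step 3: F′(0.54) = 5.4; s₃ = 0.54 − 0.04·5.4 = 0.324
Step 4: F′(0.324) = 3.24; s₄ = 0.324 − 0.04·3.24 = 0.1944
Step 5: F′(0.1944) = 1.944; s₅ = 0.1944 − 0.04·1.944 = 0.11664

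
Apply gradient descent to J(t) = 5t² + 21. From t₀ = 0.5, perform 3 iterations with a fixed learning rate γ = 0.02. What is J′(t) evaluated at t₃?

J′(t) = 10t
t₁ = 0.5 − 0.02·5 = 0.4
t₂ = 0.4 − 0.02·4 = 0.32
t₃ = 0.32 − 0.02·3.2 = 0.256
J′(t) at (0.256) = 2.56

2.56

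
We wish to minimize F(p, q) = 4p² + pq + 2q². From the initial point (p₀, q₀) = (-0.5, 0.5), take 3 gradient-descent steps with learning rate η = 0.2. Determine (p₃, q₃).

(0.096, 0.032)

∇F = (8p + q, p + 4q)
Step 1: at (-0.5, 0.5), ∇F = (-3.5, 1.5) → (-0.5, 0.5) − 0.2·(-3.5, 1.5) = (0.2, 0.2)
Step 2: at (0.2, 0.2), ∇F = (1.8, 1) → (0.2, 0.2) − 0.2·(1.8, 1) = (-0.16, 0)
Step 3: at (-0.16, 0), ∇F = (-1.28, -0.16) → (-0.16, 0) − 0.2·(-1.28, -0.16) = (0.096, 0.032)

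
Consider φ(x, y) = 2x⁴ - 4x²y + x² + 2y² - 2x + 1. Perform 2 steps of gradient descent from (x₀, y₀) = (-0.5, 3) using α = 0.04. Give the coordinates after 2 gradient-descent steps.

∇φ = (8x³ - 8xy + 2x - 2, -4x² + 4y)
(x₁, y₁) = (-0.5, 3) − 0.04·(8, 11) = (-0.82, 2.56)
(x₂, y₂) = (-0.82, 2.56) − 0.04·(8.742656, 7.5504) = (-1.16970624, 2.257984)

(-1.16970624, 2.257984)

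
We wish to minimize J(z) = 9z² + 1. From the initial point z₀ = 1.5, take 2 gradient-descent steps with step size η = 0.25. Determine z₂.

J′(z) = 18z
z₁ = 1.5 − 0.25·27 = -5.25
z₂ = -5.25 − 0.25·(-94.5) = 18.375

18.375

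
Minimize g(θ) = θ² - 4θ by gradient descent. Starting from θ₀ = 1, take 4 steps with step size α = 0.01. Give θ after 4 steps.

g′(θ) = 2θ - 4
θ₁ = 1 − 0.01·(-2) = 1.02
θ₂ = 1.02 − 0.01·(-1.96) = 1.0396
θ₃ = 1.0396 − 0.01·(-1.9208) = 1.058808
θ₄ = 1.058808 − 0.01·(-1.882384) = 1.07763184

1.07763184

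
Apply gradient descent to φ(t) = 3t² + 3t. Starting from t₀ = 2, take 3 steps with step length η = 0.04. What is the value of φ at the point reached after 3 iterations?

2.8631236608

φ′(t) = 6t + 3
Step 1: φ′(2) = 15; t₁ = 2 − 0.04·15 = 1.4
Step 2: φ′(1.4) = 11.4; t₂ = 1.4 − 0.04·11.4 = 0.944
Step 3: φ′(0.944) = 8.664; t₃ = 0.944 − 0.04·8.664 = 0.59744
φ(0.59744) = 2.8631236608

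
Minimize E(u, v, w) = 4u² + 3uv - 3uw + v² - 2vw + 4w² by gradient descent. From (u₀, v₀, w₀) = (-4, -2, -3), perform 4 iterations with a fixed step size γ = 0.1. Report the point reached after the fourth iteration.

∇E = (8u + 3v - 3w, 3u + 2v - 2w, -3u - 2v + 8w)
(u₁, v₁, w₁) = (-4, -2, -3) − 0.1·(-29, -10, -8) = (-1.1, -1, -2.2)
(u₂, v₂, w₂) = (-1.1, -1, -2.2) − 0.1·(-5.2, -0.9, -12.3) = (-0.58, -0.91, -0.97)
(u₃, v₃, w₃) = (-0.58, -0.91, -0.97) − 0.1·(-4.46, -1.62, -4.2) = (-0.134, -0.748, -0.55)
(u₄, v₄, w₄) = (-0.134, -0.748, -0.55) − 0.1·(-1.666, -0.798, -2.502) = (0.0326, -0.6682, -0.2998)

(0.0326, -0.6682, -0.2998)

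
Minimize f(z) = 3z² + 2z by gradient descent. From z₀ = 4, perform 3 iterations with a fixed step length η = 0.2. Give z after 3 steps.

-0.368

f′(z) = 6z + 2
Step 1: f′(4) = 26; z₁ = 4 − 0.2·26 = -1.2
Step 2: f′(-1.2) = -5.2; z₂ = -1.2 − 0.2·(-5.2) = -0.16
Step 3: f′(-0.16) = 1.04; z₃ = -0.16 − 0.2·1.04 = -0.368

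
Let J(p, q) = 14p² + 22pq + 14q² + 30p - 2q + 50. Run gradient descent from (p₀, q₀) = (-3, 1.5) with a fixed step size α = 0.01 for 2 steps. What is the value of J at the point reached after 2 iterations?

4.916926

∇J = (28p + 22q + 30, 22p + 28q - 2)
(p₁, q₁) = (-3, 1.5) − 0.01·(-21, -26) = (-2.79, 1.76)
(p₂, q₂) = (-2.79, 1.76) − 0.01·(-9.4, -14.1) = (-2.696, 1.901)
J(-2.696, 1.901) = 4.916926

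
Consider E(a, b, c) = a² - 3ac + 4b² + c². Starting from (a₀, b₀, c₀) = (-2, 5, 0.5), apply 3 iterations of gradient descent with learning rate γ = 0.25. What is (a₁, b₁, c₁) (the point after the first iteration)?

∇E = (2a - 3c, 8b, -3a + 2c)
Step 1: at (-2, 5, 0.5), ∇E = (-5.5, 40, 7) → (-2, 5, 0.5) − 0.25·(-5.5, 40, 7) = (-0.625, -5, -1.25)

(-0.625, -5, -1.25)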